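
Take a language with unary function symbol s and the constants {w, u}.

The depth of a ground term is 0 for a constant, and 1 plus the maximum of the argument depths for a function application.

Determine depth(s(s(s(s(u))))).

depth(s(u)) = 1 + depth(u) = 1 + 0 = 1
depth(s(s(u))) = 1 + depth(s(u)) = 1 + 1 = 2
depth(s(s(s(u)))) = 1 + depth(s(s(u))) = 1 + 2 = 3
depth(s(s(s(s(u))))) = 1 + depth(s(s(s(u)))) = 1 + 3 = 4

4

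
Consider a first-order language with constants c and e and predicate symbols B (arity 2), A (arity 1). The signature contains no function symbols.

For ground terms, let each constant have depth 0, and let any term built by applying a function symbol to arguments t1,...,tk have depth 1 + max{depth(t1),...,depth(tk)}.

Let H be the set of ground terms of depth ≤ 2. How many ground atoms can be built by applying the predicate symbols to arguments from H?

First count ground terms of depth ≤ 2.
With no function symbols every ground term is a constant, so there are exactly 2 ground terms at every depth bound.
N_0 = 2
N_1 = 2
N_2 = 2
Explicitly: c, e.
So |H| = 2.
A ground atom is a predicate applied to a tuple of terms from H, so the count is the sum over predicates of |H|^arity:
  B: 2^2 = 4;  A: 2
Total ground atoms: 4 + 2 = 6.

6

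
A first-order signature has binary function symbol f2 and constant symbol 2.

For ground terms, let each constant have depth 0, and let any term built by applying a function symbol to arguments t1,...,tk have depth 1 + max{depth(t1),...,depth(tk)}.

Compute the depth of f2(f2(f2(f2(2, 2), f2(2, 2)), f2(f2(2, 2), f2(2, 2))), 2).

4

depth(f2(2, 2)) = 1 + max(0, 0) = 1
depth(f2(f2(2, 2), f2(2, 2))) = 1 + max(1, 1) = 2
depth(f2(f2(f2(2, 2), f2(2, 2)), f2(f2(2, 2), f2(2, 2)))) = 1 + max(2, 2) = 3
depth(f2(f2(f2(f2(2, 2), f2(2, 2)), f2(f2(2, 2), f2(2, 2))), 2)) = 1 + max(3, 0) = 4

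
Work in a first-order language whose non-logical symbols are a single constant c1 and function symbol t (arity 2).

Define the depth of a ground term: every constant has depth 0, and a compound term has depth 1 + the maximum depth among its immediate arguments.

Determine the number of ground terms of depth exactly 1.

Count level by level. With function symbols t/2, the terms of depth ≤ k are the 1 constant together with each function applied to depth-≤(k−1) tuples, so N_k = 1 + N_{k-1}^2.
N_0 = 1
N_1 = 1 + 1^2 = 2
Terms of depth exactly 1: N_1 − N_0 = 2 − 1 = 1.

1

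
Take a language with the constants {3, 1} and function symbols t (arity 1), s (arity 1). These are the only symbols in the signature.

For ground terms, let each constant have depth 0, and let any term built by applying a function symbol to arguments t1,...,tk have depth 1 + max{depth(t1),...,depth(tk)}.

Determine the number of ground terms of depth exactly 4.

Write N_k for the number of ground terms of depth ≤ k. A term of depth ≤ k is either a constant or a function symbol applied to arguments of depth ≤ k−1, so N_k = 2 + N_{k-1} + N_{k-1}.
N_0 = 2
N_1 = 2 + 2 + 2 = 6
N_2 = 2 + 6 + 6 = 14
N_3 = 2 + 14 + 14 = 30
N_4 = 2 + 30 + 30 = 62
Terms of depth exactly 4: N_4 − N_3 = 62 − 30 = 32.

32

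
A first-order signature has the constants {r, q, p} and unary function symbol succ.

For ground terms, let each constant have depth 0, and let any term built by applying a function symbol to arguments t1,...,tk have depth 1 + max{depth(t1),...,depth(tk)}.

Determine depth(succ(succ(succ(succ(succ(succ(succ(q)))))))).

depth(succ(q)) = 1 + depth(q) = 1 + 0 = 1
depth(succ(succ(q))) = 1 + depth(succ(q)) = 1 + 1 = 2
depth(succ(succ(succ(q)))) = 1 + depth(succ(succ(q))) = 1 + 2 = 3
depth(succ(succ(succ(succ(q))))) = 1 + depth(succ(succ(succ(q)))) = 1 + 3 = 4
depth(succ(succ(succ(succ(succ(q)))))) = 1 + depth(succ(succ(succ(succ(q))))) = 1 + 4 = 5
depth(succ(succ(succ(succ(succ(succ(q))))))) = 1 + depth(succ(succ(succ(succ(succ(q)))))) = 1 + 5 = 6
depth(succ(succ(succ(succ(succ(succ(succ(q)))))))) = 1 + depth(succ(succ(succ(succ(succ(succ(q))))))) = 1 + 6 = 7

7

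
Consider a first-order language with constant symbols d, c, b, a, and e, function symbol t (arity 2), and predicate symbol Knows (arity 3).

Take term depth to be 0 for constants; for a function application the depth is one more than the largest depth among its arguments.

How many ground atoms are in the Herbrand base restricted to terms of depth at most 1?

First count ground terms of depth ≤ 1.
Write N_k for the number of ground terms of depth ≤ k. A term of depth ≤ k is either a constant or a function symbol applied to arguments of depth ≤ k−1, so N_k = 5 + N_{k-1}^2.
N_0 = 5
N_1 = 5 + 5^2 = 30
So |H| = 30.
Each predicate of arity r yields |H|^r ground atoms (one per choice of an r-tuple from H):
  Knows: 30^3 = 27000
Total ground atoms: 27000.

27000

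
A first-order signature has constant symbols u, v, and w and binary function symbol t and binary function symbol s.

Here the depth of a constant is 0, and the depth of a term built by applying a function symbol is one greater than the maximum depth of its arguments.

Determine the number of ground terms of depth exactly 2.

If N_k denotes the number of depth-≤k ground terms, the 3 constants give N_0 = 3, and each function symbol of arity r contributes N_{k-1}^r new terms at level k: N_k = 3 + N_{k-1}^2 + N_{k-1}^2.
N_0 = 3
N_1 = 3 + 3^2 + 3^2 = 21
N_2 = 3 + 21^2 + 21^2 = 885
Terms of depth exactly 2: N_2 − N_1 = 885 − 21 = 864.

864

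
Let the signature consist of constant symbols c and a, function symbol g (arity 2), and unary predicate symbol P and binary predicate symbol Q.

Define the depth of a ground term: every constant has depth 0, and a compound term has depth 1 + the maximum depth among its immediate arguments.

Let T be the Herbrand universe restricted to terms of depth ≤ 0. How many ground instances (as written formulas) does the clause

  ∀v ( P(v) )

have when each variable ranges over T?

2

Ground terms of depth ≤ 0:
  Let N_k = |{terms of depth ≤ k}|. Then N_0 = 2 and N_k = 2 + N_{k-1}^2 for k ≥ 1 (one summand per function symbol, arity giving the exponent).
  N_0 = 2
  Explicitly: c, a.
So there are 2 ground terms available for substitution.
The clause has 1 distinct variable (v), which appears in the body. In the free term algebra distinct substitutions yield syntactically distinct ground instances.
Number of ground instances = 2.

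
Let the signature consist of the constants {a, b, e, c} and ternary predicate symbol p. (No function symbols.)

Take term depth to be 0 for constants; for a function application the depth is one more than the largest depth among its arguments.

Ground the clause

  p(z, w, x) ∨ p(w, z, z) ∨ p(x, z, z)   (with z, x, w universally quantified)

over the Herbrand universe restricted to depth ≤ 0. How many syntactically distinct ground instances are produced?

64

Ground terms of depth ≤ 0:
  With no function symbols every ground term is a constant, so there are exactly 4 ground terms at every depth bound.
  N_0 = 4
  Explicitly: a, b, e, c.
So there are 4 ground terms available for substitution.
The body mentions every one of the 3 quantified variables; since ground terms form a free algebra, no two substitutions collapse to the same formula.
Number of ground instances = 4^3 = 64.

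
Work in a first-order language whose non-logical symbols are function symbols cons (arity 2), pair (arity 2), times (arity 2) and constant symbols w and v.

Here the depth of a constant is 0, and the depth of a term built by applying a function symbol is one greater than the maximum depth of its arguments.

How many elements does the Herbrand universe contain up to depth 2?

590

Let N_k count ground terms of depth at most k. Each non-constant term of depth ≤ k is some function symbol applied to depth-≤(k−1) arguments, giving N_k = 2 + N_{k-1}^2 + N_{k-1}^2 + N_{k-1}^2.
N_0 = 2
N_1 = 2 + 2^2 + 2^2 + 2^2 = 14
N_2 = 2 + 14^2 + 14^2 + 14^2 = 590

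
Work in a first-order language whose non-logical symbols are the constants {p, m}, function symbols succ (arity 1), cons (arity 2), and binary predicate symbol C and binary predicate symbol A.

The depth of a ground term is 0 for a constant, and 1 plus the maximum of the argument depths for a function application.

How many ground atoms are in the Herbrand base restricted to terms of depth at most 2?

10952

First count ground terms of depth ≤ 2.
Let N_k count ground terms of depth at most k. Each non-constant term of depth ≤ k is some function symbol applied to depth-≤(k−1) arguments, giving N_k = 2 + N_{k-1} + N_{k-1}^2.
N_0 = 2
N_1 = 2 + 2 + 2^2 = 8
N_2 = 2 + 8 + 8^2 = 74
So |H| = 74.
A ground atom is a predicate applied to a tuple of terms from H, so the count is the sum over predicates of |H|^arity:
  C: 74^2 = 5476;  A: 74^2 = 5476
Total ground atoms: 5476 + 5476 = 10952.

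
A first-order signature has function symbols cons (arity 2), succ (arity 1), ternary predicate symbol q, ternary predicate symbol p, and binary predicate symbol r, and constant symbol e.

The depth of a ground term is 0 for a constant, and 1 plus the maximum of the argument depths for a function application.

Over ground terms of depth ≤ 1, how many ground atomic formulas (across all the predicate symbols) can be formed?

First count ground terms of depth ≤ 1.
If N_k denotes the number of depth-≤k ground terms, the 1 constant gives N_0 = 1, and each function symbol of arity r contributes N_{k-1}^r new terms at level k: N_k = 1 + N_{k-1}^2 + N_{k-1}.
N_0 = 1
N_1 = 1 + 1^2 + 1 = 3
Explicitly: e, cons(e, e), succ(e).
So |H| = 3.
Each predicate of arity r yields |H|^r ground atoms (one per choice of an r-tuple from H):
  q: 3^3 = 27;  p: 3^3 = 27;  r: 3^2 = 9
Total ground atoms: 27 + 27 + 9 = 63.

63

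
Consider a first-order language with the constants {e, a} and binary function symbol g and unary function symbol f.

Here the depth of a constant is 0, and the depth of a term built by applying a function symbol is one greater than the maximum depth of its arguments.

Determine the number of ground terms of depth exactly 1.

Let N_k count ground terms of depth at most k. Each non-constant term of depth ≤ k is some function symbol applied to depth-≤(k−1) arguments, giving N_k = 2 + N_{k-1}^2 + N_{k-1}.
N_0 = 2
N_1 = 2 + 2^2 + 2 = 8
Terms of depth exactly 1: N_1 − N_0 = 8 − 2 = 6.

6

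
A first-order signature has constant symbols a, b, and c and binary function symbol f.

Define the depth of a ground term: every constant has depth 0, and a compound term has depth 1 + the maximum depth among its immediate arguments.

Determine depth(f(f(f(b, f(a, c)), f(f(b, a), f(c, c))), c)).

depth(f(a, c)) = 1 + max(0, 0) = 1
depth(f(b, f(a, c))) = 1 + max(0, 1) = 2
depth(f(b, a)) = 1 + max(0, 0) = 1
depth(f(c, c)) = 1 + max(0, 0) = 1
depth(f(f(b, a), f(c, c))) = 1 + max(1, 1) = 2
depth(f(f(b, f(a, c)), f(f(b, a), f(c, c)))) = 1 + max(2, 2) = 3
depth(f(f(f(b, f(a, c)), f(f(b, a), f(c, c))), c)) = 1 + max(3, 0) = 4

4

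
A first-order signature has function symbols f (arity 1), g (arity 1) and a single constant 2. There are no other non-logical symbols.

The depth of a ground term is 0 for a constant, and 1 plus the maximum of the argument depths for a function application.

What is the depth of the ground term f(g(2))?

depth(g(2)) = 1 + depth(2) = 1 + 0 = 1
depth(f(g(2))) = 1 + depth(g(2)) = 1 + 1 = 2

2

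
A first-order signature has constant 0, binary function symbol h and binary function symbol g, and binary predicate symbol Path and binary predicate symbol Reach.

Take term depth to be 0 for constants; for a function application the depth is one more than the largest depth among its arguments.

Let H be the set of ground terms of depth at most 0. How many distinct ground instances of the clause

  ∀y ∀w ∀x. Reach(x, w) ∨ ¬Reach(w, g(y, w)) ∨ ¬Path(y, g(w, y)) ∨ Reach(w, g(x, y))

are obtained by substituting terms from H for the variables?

1

Ground terms of depth ≤ 0:
  Count level by level. With function symbols h/2, g/2, the terms of depth ≤ k are the 1 constant together with each function applied to depth-≤(k−1) tuples, so N_k = 1 + N_{k-1}^2 + N_{k-1}^2.
  N_0 = 1
  Explicitly: 0.
So there is exactly 1 ground term available for substitution.
The clause has 3 distinct variables (y, w, x), each appearing in the body. In the free term algebra distinct substitutions yield syntactically distinct ground instances.
Number of ground instances = 1^3 = 1.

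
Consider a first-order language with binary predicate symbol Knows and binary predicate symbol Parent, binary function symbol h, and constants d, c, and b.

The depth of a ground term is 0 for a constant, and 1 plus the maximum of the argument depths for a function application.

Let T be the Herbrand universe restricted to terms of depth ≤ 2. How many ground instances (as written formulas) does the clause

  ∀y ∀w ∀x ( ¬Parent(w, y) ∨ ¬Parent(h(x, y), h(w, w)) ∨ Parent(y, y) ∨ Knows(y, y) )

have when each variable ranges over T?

3176523

Ground terms of depth ≤ 2:
  Write N_k for the number of ground terms of depth ≤ k. A term of depth ≤ k is either a constant or a function symbol applied to arguments of depth ≤ k−1, so N_k = 3 + N_{k-1}^2.
  N_0 = 3
  N_1 = 3 + 3^2 = 12
  N_2 = 3 + 12^2 = 147
So there are 147 ground terms available for substitution.
The clause has 3 distinct variables (y, w, x), each appearing in the body. In the free term algebra distinct substitutions yield syntactically distinct ground instances.
Number of ground instances = 147^3 = 3176523.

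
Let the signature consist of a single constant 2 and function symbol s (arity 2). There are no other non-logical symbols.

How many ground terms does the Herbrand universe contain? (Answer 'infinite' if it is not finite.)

The signature has at least one function symbol (s, arity 2) and at least one constant (2).
Iterating s gives infinitely many distinct ground terms: 2, s(2, 2), s(s(2, 2), s(2, 2)), ...
So the Herbrand universe is infinite.

infinite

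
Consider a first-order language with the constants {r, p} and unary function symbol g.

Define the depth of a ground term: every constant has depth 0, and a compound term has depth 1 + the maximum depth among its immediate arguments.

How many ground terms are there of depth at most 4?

10

Let N_k count ground terms of depth at most k. Each non-constant term of depth ≤ k is some function symbol applied to depth-≤(k−1) arguments, giving N_k = 2 + N_{k-1}.
N_0 = 2
N_1 = 2 + 2 = 4
N_2 = 2 + 4 = 6
N_3 = 2 + 6 = 8
N_4 = 2 + 8 = 10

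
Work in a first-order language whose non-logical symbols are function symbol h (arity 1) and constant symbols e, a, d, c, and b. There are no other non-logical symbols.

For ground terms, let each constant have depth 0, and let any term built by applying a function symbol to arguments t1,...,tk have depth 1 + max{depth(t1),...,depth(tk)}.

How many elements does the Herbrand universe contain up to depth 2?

15

Let N_k count ground terms of depth at most k. Each non-constant term of depth ≤ k is some function symbol applied to depth-≤(k−1) arguments, giving N_k = 5 + N_{k-1}.
N_0 = 5
N_1 = 5 + 5 = 10
N_2 = 5 + 10 = 15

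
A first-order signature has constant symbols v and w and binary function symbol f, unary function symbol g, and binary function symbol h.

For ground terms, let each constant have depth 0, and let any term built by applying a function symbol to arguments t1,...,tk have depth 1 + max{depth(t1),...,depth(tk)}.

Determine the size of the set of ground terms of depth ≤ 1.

If N_k denotes the number of depth-≤k ground terms, the 2 constants give N_0 = 2, and each function symbol of arity r contributes N_{k-1}^r new terms at level k: N_k = 2 + N_{k-1}^2 + N_{k-1} + N_{k-1}^2.
N_0 = 2
N_1 = 2 + 2^2 + 2 + 2^2 = 12
Explicitly: v, w, f(v, v), f(v, w), f(w, v), f(w, w), g(v), g(w), h(v, v), h(v, w), h(w, v), h(w, w).

12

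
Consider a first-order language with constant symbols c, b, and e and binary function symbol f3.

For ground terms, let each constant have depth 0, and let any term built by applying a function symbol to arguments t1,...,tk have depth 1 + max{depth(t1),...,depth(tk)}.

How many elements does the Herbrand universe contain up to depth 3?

Count level by level. With function symbols f3/2, the terms of depth ≤ k are the 3 constants together with each function applied to depth-≤(k−1) tuples, so N_k = 3 + N_{k-1}^2.
N_0 = 3
N_1 = 3 + 3^2 = 12
N_2 = 3 + 12^2 = 147
N_3 = 3 + 147^2 = 21612

21612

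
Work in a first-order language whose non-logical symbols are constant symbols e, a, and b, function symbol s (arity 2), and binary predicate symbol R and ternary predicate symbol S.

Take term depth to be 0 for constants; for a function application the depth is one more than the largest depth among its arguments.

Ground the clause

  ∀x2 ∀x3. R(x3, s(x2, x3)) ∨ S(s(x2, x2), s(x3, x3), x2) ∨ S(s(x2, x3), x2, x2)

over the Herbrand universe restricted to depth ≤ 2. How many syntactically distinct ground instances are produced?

21609

Ground terms of depth ≤ 2:
  Let N_k = |{terms of depth ≤ k}|. Then N_0 = 3 and N_k = 3 + N_{k-1}^2 for k ≥ 1 (one summand per function symbol, arity giving the exponent).
  N_0 = 3
  N_1 = 3 + 3^2 = 12
  N_2 = 3 + 12^2 = 147
So there are 147 ground terms available for substitution.
The body mentions every one of the 2 quantified variables; since ground terms form a free algebra, no two substitutions collapse to the same formula.
Number of ground instances = 147^2 = 21609.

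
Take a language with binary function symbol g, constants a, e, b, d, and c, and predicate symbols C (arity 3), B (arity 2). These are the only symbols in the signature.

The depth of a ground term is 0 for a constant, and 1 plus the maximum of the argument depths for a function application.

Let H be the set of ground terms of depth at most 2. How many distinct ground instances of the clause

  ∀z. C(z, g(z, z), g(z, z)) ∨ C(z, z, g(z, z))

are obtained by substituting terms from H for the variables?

905

Ground terms of depth ≤ 2:
  Count level by level. With function symbols g/2, the terms of depth ≤ k are the 5 constants together with each function applied to depth-≤(k−1) tuples, so N_k = 5 + N_{k-1}^2.
  N_0 = 5
  N_1 = 5 + 5^2 = 30
  N_2 = 5 + 30^2 = 905
So there are 905 ground terms available for substitution.
The variable z ranges independently over the available ground terms, and distinct assignments produce distinct instances.
Number of ground instances = 905.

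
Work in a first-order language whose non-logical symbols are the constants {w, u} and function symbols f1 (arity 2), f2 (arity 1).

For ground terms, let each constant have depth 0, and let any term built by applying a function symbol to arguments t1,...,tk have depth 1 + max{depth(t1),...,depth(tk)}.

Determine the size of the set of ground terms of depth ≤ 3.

Write N_k for the number of ground terms of depth ≤ k. A term of depth ≤ k is either a constant or a function symbol applied to arguments of depth ≤ k−1, so N_k = 2 + N_{k-1}^2 + N_{k-1}.
N_0 = 2
N_1 = 2 + 2^2 + 2 = 8
N_2 = 2 + 8^2 + 8 = 74
N_3 = 2 + 74^2 + 74 = 5552

5552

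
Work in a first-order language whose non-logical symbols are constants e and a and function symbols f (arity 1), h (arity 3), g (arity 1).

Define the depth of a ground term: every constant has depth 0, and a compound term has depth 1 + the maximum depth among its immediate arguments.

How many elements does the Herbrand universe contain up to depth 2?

2774

If N_k denotes the number of depth-≤k ground terms, the 2 constants give N_0 = 2, and each function symbol of arity r contributes N_{k-1}^r new terms at level k: N_k = 2 + N_{k-1} + N_{k-1}^3 + N_{k-1}.
N_0 = 2
N_1 = 2 + 2 + 2^3 + 2 = 14
N_2 = 2 + 14 + 14^3 + 14 = 2774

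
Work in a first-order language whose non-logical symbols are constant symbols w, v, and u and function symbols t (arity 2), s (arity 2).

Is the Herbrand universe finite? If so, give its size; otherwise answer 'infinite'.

The signature has at least one function symbol (t, arity 2) and at least one constant (w).
Iterating t gives infinitely many distinct ground terms: w, t(w, w), t(t(w, w), t(w, w)), ...
So the Herbrand universe is infinite.

infinite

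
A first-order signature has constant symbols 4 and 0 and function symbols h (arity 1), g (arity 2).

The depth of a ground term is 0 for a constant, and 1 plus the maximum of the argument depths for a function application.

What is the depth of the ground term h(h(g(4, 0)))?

3

depth(g(4, 0)) = 1 + max(0, 0) = 1
depth(h(g(4, 0))) = 1 + depth(g(4, 0)) = 1 + 1 = 2
depth(h(h(g(4, 0)))) = 1 + depth(h(g(4, 0))) = 1 + 2 = 3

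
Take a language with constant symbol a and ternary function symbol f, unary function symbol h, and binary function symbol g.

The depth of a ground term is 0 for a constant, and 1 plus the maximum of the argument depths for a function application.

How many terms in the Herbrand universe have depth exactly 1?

3

Write N_k for the number of ground terms of depth ≤ k. A term of depth ≤ k is either a constant or a function symbol applied to arguments of depth ≤ k−1, so N_k = 1 + N_{k-1}^3 + N_{k-1} + N_{k-1}^2.
N_0 = 1
N_1 = 1 + 1^3 + 1 + 1^2 = 4
Terms of depth exactly 1: N_1 − N_0 = 4 − 1 = 3.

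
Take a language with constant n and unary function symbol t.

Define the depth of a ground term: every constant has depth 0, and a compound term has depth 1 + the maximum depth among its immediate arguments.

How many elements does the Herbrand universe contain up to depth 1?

If N_k denotes the number of depth-≤k ground terms, the 1 constant gives N_0 = 1, and each function symbol of arity r contributes N_{k-1}^r new terms at level k: N_k = 1 + N_{k-1}.
N_0 = 1
N_1 = 1 + 1 = 2
Explicitly: n, t(n).

2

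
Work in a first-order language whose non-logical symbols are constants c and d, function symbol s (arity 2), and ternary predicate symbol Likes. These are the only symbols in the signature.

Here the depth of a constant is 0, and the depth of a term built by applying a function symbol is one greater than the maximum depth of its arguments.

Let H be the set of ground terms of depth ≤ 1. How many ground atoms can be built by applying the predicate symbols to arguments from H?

216

First count ground terms of depth ≤ 1.
Write N_k for the number of ground terms of depth ≤ k. A term of depth ≤ k is either a constant or a function symbol applied to arguments of depth ≤ k−1, so N_k = 2 + N_{k-1}^2.
N_0 = 2
N_1 = 2 + 2^2 = 6
Explicitly: c, d, s(c, c), s(c, d), s(d, c), s(d, d).
So |H| = 6.
For each predicate symbol, the number of ground atoms is |H| raised to its arity; summing:
  Likes: 6^3 = 216
Total ground atoms: 216.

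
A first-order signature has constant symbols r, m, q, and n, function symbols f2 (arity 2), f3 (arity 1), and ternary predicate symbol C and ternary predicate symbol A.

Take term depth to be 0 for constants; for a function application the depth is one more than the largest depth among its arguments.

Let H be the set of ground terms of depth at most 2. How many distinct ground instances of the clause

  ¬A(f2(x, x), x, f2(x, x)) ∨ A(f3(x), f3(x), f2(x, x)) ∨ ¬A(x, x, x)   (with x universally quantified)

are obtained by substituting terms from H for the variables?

604

Ground terms of depth ≤ 2:
  If N_k denotes the number of depth-≤k ground terms, the 4 constants give N_0 = 4, and each function symbol of arity r contributes N_{k-1}^r new terms at level k: N_k = 4 + N_{k-1}^2 + N_{k-1}.
  N_0 = 4
  N_1 = 4 + 4^2 + 4 = 24
  N_2 = 4 + 24^2 + 24 = 604
So there are 604 ground terms available for substitution.
The body mentions the single quantified variable x; since ground terms form a free algebra, no two substitutions collapse to the same formula.
Number of ground instances = 604.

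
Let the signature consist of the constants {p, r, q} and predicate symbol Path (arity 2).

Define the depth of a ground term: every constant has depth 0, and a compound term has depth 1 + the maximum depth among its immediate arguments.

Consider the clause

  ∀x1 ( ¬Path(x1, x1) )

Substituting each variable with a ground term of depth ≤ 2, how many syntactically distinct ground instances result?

Ground terms of depth ≤ 2:
  With no function symbols every ground term is a constant, so there are exactly 3 ground terms at every depth bound.
  N_0 = 3
  N_1 = 3
  N_2 = 3
  Explicitly: p, r, q.
So there are 3 ground terms available for substitution.
The clause has 1 distinct variable (x1), which appears in the body. In the free term algebra distinct substitutions yield syntactically distinct ground instances.
Number of ground instances = 3.

3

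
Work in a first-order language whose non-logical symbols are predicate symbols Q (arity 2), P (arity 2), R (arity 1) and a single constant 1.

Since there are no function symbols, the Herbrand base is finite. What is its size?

3

With no function symbols, the Herbrand universe is just the 1 constant.
Ground atoms per predicate: Q: 1^2 = 1, P: 1^2 = 1, R: 1.
Herbrand base size = 1 + 1 + 1 = 3.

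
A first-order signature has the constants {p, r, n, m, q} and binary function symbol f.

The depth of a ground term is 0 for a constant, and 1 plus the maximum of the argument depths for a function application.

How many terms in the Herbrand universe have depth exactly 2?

875

Write N_k for the number of ground terms of depth ≤ k. A term of depth ≤ k is either a constant or a function symbol applied to arguments of depth ≤ k−1, so N_k = 5 + N_{k-1}^2.
N_0 = 5
N_1 = 5 + 5^2 = 30
N_2 = 5 + 30^2 = 905
Terms of depth exactly 2: N_2 − N_1 = 905 − 30 = 875.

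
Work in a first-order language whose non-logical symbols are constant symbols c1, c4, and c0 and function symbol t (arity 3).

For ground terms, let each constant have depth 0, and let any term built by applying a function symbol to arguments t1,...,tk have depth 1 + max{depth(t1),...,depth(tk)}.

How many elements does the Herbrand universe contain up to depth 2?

Let N_k = |{terms of depth ≤ k}|. Then N_0 = 3 and N_k = 3 + N_{k-1}^3 for k ≥ 1 (one summand per function symbol, arity giving the exponent).
N_0 = 3
N_1 = 3 + 3^3 = 30
N_2 = 3 + 30^3 = 27003

27003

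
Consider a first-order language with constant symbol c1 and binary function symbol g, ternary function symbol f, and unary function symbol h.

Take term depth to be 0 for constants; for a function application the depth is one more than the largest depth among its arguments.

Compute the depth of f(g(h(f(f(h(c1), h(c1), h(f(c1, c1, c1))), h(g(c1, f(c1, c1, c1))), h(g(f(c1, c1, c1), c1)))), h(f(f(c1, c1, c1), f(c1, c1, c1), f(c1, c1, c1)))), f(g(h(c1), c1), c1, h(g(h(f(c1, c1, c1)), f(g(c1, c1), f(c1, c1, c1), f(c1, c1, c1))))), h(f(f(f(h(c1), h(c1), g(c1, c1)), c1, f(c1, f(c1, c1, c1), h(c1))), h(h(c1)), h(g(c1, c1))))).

7

depth(h(c1)) = 1 + depth(c1) = 1 + 0 = 1
depth(f(c1, c1, c1)) = 1 + max(0, 0, 0) = 1
depth(h(f(c1, c1, c1))) = 1 + depth(f(c1, c1, c1)) = 1 + 1 = 2
depth(f(h(c1), h(c1), h(f(c1, c1, c1)))) = 1 + max(1, 1, 2) = 3
depth(g(c1, f(c1, c1, c1))) = 1 + max(0, 1) = 2
depth(h(g(c1, f(c1, c1, c1)))) = 1 + depth(g(c1, f(c1, c1, c1))) = 1 + 2 = 3
depth(g(f(c1, c1, c1), c1)) = 1 + max(1, 0) = 2
depth(h(g(f(c1, c1, c1), c1))) = 1 + depth(g(f(c1, c1, c1), c1)) = 1 + 2 = 3
depth(f(f(h(c1), h(c1), h(f(c1, c1, c1))), h(g(c1, f(c1, c1, c1))), h(g(f(c1, c1, c1), c1)))) = 1 + max(3, 3, 3) = 4
depth(h(f(f(h(c1), h(c1), h(f(c1, c1, c1))), h(g(c1, f(c1, c1, c1))), h(g(f(c1, c1, c1), c1))))) = 1 + depth(f(f(h(c1), h(c1), h(f(c1, c1, c1))), h(g(c1, f(c1, c1, c1))), h(g(f(c1, c1, c1), c1)))) = 1 + 4 = 5
depth(f(f(c1, c1, c1), f(c1, c1, c1), f(c1, c1, c1))) = 1 + max(1, 1, 1) = 2
depth(h(f(f(c1, c1, c1), f(c1, c1, c1), f(c1, c1, c1)))) = 1 + depth(f(f(c1, c1, c1), f(c1, c1, c1), f(c1, c1, c1))) = 1 + 2 = 3
depth(g(h(f(f(h(c1), h(c1), h(f(c1, c1, c1))), h(g(c1, f(c1, c1, c1))), h(g(f(c1, c1, c1), c1)))), h(f(f(c1, c1, c1), f(c1, c1, c1), f(c1, c1, c1))))) = 1 + max(5, 3) = 6
depth(g(h(c1), c1)) = 1 + max(1, 0) = 2
depth(g(c1, c1)) = 1 + max(0, 0) = 1
depth(f(g(c1, c1), f(c1, c1, c1), f(c1, c1, c1))) = 1 + max(1, 1, 1) = 2
depth(g(h(f(c1, c1, c1)), f(g(c1, c1), f(c1, c1, c1), f(c1, c1, c1)))) = 1 + max(2, 2) = 3
depth(h(g(h(f(c1, c1, c1)), f(g(c1, c1), f(c1, c1, c1), f(c1, c1, c1))))) = 1 + depth(g(h(f(c1, c1, c1)), f(g(c1, c1), f(c1, c1, c1), f(c1, c1, c1)))) = 1 + 3 = 4
depth(f(g(h(c1), c1), c1, h(g(h(f(c1, c1, c1)), f(g(c1, c1), f(c1, c1, c1), f(c1, c1, c1)))))) = 1 + max(2, 0, 4) = 5
depth(f(h(c1), h(c1), g(c1, c1))) = 1 + max(1, 1, 1) = 2
depth(f(c1, f(c1, c1, c1), h(c1))) = 1 + max(0, 1, 1) = 2
depth(f(f(h(c1), h(c1), g(c1, c1)), c1, f(c1, f(c1, c1, c1), h(c1)))) = 1 + max(2, 0, 2) = 3
depth(h(h(c1))) = 1 + depth(h(c1)) = 1 + 1 = 2
depth(h(g(c1, c1))) = 1 + depth(g(c1, c1)) = 1 + 1 = 2
depth(f(f(f(h(c1), h(c1), g(c1, c1)), c1, f(c1, f(c1, c1, c1), h(c1))), h(h(c1)), h(g(c1, c1)))) = 1 + max(3, 2, 2) = 4
depth(h(f(f(f(h(c1), h(c1), g(c1, c1)), c1, f(c1, f(c1, c1, c1), h(c1))), h(h(c1)), h(g(c1, c1))))) = 1 + depth(f(f(f(h(c1), h(c1), g(c1, c1)), c1, f(c1, f(c1, c1, c1), h(c1))), h(h(c1)), h(g(c1, c1)))) = 1 + 4 = 5
depth(f(g(h(f(f(h(c1), h(c1), h(f(c1, c1, c1))), h(g(c1, f(c1, c1, c1))), h(g(f(c1, c1, c1), c1)))), h(f(f(c1, c1, c1), f(c1, c1, c1), f(c1, c1, c1)))), f(g(h(c1), c1), c1, h(g(h(f(c1, c1, c1)), f(g(c1, c1), f(c1, c1, c1), f(c1, c1, c1))))), h(f(f(f(h(c1), h(c1), g(c1, c1)), c1, f(c1, f(c1, c1, c1), h(c1))), h(h(c1)), h(g(c1, c1)))))) = 1 + max(6, 5, 5) = 7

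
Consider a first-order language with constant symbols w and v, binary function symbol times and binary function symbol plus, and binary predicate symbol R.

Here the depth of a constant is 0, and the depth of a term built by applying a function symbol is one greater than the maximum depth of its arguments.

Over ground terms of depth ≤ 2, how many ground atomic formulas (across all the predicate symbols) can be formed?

First count ground terms of depth ≤ 2.
Let N_k count ground terms of depth at most k. Each non-constant term of depth ≤ k is some function symbol applied to depth-≤(k−1) arguments, giving N_k = 2 + N_{k-1}^2 + N_{k-1}^2.
N_0 = 2
N_1 = 2 + 2^2 + 2^2 = 10
N_2 = 2 + 10^2 + 10^2 = 202
So |H| = 202.
Ground atoms are formed by filling each argument slot of a predicate with a term from H, so an r-ary predicate gives |H|^r atoms:
  R: 202^2 = 40804
Total ground atoms: 40804.

40804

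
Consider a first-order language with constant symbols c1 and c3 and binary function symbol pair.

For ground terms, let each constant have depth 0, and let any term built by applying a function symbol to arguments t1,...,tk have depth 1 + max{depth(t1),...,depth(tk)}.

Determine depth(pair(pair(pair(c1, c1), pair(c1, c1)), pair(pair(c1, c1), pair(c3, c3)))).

depth(pair(c1, c1)) = 1 + max(0, 0) = 1
depth(pair(pair(c1, c1), pair(c1, c1))) = 1 + max(1, 1) = 2
depth(pair(c3, c3)) = 1 + max(0, 0) = 1
depth(pair(pair(c1, c1), pair(c3, c3))) = 1 + max(1, 1) = 2
depth(pair(pair(pair(c1, c1), pair(c1, c1)), pair(pair(c1, c1), pair(c3, c3)))) = 1 + max(2, 2) = 3

3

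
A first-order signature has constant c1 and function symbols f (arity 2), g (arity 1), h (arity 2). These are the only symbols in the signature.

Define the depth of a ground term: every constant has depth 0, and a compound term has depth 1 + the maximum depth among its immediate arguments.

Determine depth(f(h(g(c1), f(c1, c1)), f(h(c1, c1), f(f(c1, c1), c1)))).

depth(g(c1)) = 1 + depth(c1) = 1 + 0 = 1
depth(f(c1, c1)) = 1 + max(0, 0) = 1
depth(h(g(c1), f(c1, c1))) = 1 + max(1, 1) = 2
depth(h(c1, c1)) = 1 + max(0, 0) = 1
depth(f(f(c1, c1), c1)) = 1 + max(1, 0) = 2
depth(f(h(c1, c1), f(f(c1, c1), c1))) = 1 + max(1, 2) = 3
depth(f(h(g(c1), f(c1, c1)), f(h(c1, c1), f(f(c1, c1), c1)))) = 1 + max(2, 3) = 4

4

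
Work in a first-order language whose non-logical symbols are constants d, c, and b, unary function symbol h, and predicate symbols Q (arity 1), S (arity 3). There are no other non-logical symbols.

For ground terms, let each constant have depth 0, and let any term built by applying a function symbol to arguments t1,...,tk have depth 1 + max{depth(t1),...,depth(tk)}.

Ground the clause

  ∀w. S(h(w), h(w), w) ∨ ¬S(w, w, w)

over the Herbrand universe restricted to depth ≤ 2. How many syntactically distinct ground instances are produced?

9

Ground terms of depth ≤ 2:
  Write N_k for the number of ground terms of depth ≤ k. A term of depth ≤ k is either a constant or a function symbol applied to arguments of depth ≤ k−1, so N_k = 3 + N_{k-1}.
  N_0 = 3
  N_1 = 3 + 3 = 6
  N_2 = 3 + 6 = 9
  Explicitly: d, c, b, h(d), h(c), h(b), h(h(d)), h(h(c)), h(h(b)).
So there are 9 ground terms available for substitution.
The variable w ranges independently over the available ground terms, and distinct assignments produce distinct instances.
Number of ground instances = 9.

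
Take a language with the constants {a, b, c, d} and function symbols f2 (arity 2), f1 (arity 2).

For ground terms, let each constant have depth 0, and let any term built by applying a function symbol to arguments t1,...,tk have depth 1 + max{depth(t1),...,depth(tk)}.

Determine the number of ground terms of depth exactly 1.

Let N_k = |{terms of depth ≤ k}|. Then N_0 = 4 and N_k = 4 + N_{k-1}^2 + N_{k-1}^2 for k ≥ 1 (one summand per function symbol, arity giving the exponent).
N_0 = 4
N_1 = 4 + 4^2 + 4^2 = 36
Terms of depth exactly 1: N_1 − N_0 = 36 − 4 = 32.

32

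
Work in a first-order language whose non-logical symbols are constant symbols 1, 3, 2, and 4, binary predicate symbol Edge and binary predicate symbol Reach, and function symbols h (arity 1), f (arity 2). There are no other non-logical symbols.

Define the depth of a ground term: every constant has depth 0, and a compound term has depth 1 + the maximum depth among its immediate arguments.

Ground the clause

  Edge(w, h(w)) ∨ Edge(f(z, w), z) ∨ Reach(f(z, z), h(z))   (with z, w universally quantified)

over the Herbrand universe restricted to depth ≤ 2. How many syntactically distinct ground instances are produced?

364816

Ground terms of depth ≤ 2:
  Write N_k for the number of ground terms of depth ≤ k. A term of depth ≤ k is either a constant or a function symbol applied to arguments of depth ≤ k−1, so N_k = 4 + N_{k-1} + N_{k-1}^2.
  N_0 = 4
  N_1 = 4 + 4 + 4^2 = 24
  N_2 = 4 + 24 + 24^2 = 604
So there are 604 ground terms available for substitution.
There are 2 variables to instantiate (z, w), each occurring in at least one literal, so different choices give different ground instances.
Number of ground instances = 604^2 = 364816.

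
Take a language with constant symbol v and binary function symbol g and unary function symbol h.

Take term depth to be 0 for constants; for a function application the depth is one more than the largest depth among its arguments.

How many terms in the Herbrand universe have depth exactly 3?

Let N_k count ground terms of depth at most k. Each non-constant term of depth ≤ k is some function symbol applied to depth-≤(k−1) arguments, giving N_k = 1 + N_{k-1}^2 + N_{k-1}.
N_0 = 1
N_1 = 1 + 1^2 + 1 = 3
N_2 = 1 + 3^2 + 3 = 13
N_3 = 1 + 13^2 + 13 = 183
Terms of depth exactly 3: N_3 − N_2 = 183 − 13 = 170.

170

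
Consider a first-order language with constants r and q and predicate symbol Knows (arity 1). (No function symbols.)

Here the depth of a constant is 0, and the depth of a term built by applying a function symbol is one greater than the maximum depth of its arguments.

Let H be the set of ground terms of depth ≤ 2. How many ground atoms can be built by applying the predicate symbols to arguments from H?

First count ground terms of depth ≤ 2.
With no function symbols every ground term is a constant, so there are exactly 2 ground terms at every depth bound.
N_0 = 2
N_1 = 2
N_2 = 2
So |H| = 2.
Each predicate of arity r yields |H|^r ground atoms (one per choice of an r-tuple from H):
  Knows: 2
Total ground atoms: 2.

2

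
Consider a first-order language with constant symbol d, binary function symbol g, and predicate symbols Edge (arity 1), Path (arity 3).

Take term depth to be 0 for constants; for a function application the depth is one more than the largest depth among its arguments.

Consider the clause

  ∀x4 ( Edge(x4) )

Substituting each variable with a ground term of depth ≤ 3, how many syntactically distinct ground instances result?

Ground terms of depth ≤ 3:
  Count level by level. With function symbols g/2, the terms of depth ≤ k are the 1 constant together with each function applied to depth-≤(k−1) tuples, so N_k = 1 + N_{k-1}^2.
  N_0 = 1
  N_1 = 1 + 1^2 = 2
  N_2 = 1 + 2^2 = 5
  N_3 = 1 + 5^2 = 26
So there are 26 ground terms available for substitution.
The clause has 1 distinct variable (x4), which appears in the body. In the free term algebra distinct substitutions yield syntactically distinct ground instances.
Number of ground instances = 26.

26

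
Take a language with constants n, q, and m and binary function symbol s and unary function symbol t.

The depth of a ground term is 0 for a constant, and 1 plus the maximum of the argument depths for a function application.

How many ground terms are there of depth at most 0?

Write N_k for the number of ground terms of depth ≤ k. A term of depth ≤ k is either a constant or a function symbol applied to arguments of depth ≤ k−1, so N_k = 3 + N_{k-1}^2 + N_{k-1}.
N_0 = 3
Explicitly: n, q, m.

3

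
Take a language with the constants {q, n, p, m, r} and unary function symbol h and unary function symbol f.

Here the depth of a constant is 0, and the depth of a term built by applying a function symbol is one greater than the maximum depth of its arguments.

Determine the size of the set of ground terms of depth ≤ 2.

35

Let N_k count ground terms of depth at most k. Each non-constant term of depth ≤ k is some function symbol applied to depth-≤(k−1) arguments, giving N_k = 5 + N_{k-1} + N_{k-1}.
N_0 = 5
N_1 = 5 + 5 + 5 = 15
N_2 = 5 + 15 + 15 = 35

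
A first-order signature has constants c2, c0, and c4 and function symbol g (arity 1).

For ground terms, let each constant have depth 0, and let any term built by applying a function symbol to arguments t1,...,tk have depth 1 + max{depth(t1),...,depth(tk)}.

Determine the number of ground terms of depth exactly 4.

If N_k denotes the number of depth-≤k ground terms, the 3 constants give N_0 = 3, and each function symbol of arity r contributes N_{k-1}^r new terms at level k: N_k = 3 + N_{k-1}.
N_0 = 3
N_1 = 3 + 3 = 6
N_2 = 3 + 6 = 9
N_3 = 3 + 9 = 12
N_4 = 3 + 12 = 15
Terms of depth exactly 4: N_4 − N_3 = 15 − 12 = 3.

3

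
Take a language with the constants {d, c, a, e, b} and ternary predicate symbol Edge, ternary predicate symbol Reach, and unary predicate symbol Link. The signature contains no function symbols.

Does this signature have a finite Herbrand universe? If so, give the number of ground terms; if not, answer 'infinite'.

5

There are no function symbols, so every ground term is one of the 5 constants.
The Herbrand universe is {d, c, a, e, b}, which is finite with 5 elements.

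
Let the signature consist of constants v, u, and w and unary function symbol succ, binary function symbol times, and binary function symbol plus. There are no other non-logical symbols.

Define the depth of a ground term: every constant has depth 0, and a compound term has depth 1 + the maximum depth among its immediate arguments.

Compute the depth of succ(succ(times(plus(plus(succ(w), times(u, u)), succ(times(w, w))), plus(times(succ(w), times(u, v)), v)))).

6

depth(succ(w)) = 1 + depth(w) = 1 + 0 = 1
depth(times(u, u)) = 1 + max(0, 0) = 1
depth(plus(succ(w), times(u, u))) = 1 + max(1, 1) = 2
depth(times(w, w)) = 1 + max(0, 0) = 1
depth(succ(times(w, w))) = 1 + depth(times(w, w)) = 1 + 1 = 2
depth(plus(plus(succ(w), times(u, u)), succ(times(w, w)))) = 1 + max(2, 2) = 3
depth(times(u, v)) = 1 + max(0, 0) = 1
depth(times(succ(w), times(u, v))) = 1 + max(1, 1) = 2
depth(plus(times(succ(w), times(u, v)), v)) = 1 + max(2, 0) = 3
depth(times(plus(plus(succ(w), times(u, u)), succ(times(w, w))), plus(times(succ(w), times(u, v)), v))) = 1 + max(3, 3) = 4
depth(succ(times(plus(plus(succ(w), times(u, u)), succ(times(w, w))), plus(times(succ(w), times(u, v)), v)))) = 1 + depth(times(plus(plus(succ(w), times(u, u)), succ(times(w, w))), plus(times(succ(w), times(u, v)), v))) = 1 + 4 = 5
depth(succ(succ(times(plus(plus(succ(w), times(u, u)), succ(times(w, w))), plus(times(succ(w), times(u, v)), v))))) = 1 + depth(succ(times(plus(plus(succ(w), times(u, u)), succ(times(w, w))), plus(times(succ(w), times(u, v)), v)))) = 1 + 5 = 6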